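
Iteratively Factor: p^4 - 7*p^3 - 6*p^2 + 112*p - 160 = (p + 4)*(p^3 - 11*p^2 + 38*p - 40) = (p - 2)*(p + 4)*(p^2 - 9*p + 20) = (p - 4)*(p - 2)*(p + 4)*(p - 5)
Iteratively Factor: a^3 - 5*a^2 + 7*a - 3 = (a - 1)*(a^2 - 4*a + 3) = (a - 3)*(a - 1)*(a - 1)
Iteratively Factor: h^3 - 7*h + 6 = (h - 2)*(h^2 + 2*h - 3) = (h - 2)*(h + 3)*(h - 1)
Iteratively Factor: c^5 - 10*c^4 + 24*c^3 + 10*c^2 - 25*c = (c + 1)*(c^4 - 11*c^3 + 35*c^2 - 25*c) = (c - 5)*(c + 1)*(c^3 - 6*c^2 + 5*c) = c*(c - 5)*(c + 1)*(c^2 - 6*c + 5) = c*(c - 5)^2*(c + 1)*(c - 1)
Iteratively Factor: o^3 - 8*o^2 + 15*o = (o - 5)*(o^2 - 3*o) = (o - 5)*(o - 3)*(o)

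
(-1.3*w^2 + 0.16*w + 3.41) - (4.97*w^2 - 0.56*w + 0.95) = -6.27*w^2 + 0.72*w + 2.46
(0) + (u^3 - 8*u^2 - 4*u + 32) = u^3 - 8*u^2 - 4*u + 32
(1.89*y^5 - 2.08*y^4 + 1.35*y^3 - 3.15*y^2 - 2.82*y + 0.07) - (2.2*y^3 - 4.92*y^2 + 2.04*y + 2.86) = 1.89*y^5 - 2.08*y^4 - 0.85*y^3 + 1.77*y^2 - 4.86*y - 2.79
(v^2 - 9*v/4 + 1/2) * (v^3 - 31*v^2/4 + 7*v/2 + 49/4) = v^5 - 10*v^4 + 343*v^3/16 + v^2/2 - 413*v/16 + 49/8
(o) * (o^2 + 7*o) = o^3 + 7*o^2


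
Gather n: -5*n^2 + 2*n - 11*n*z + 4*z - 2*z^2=-5*n^2 + n*(2 - 11*z) - 2*z^2 + 4*z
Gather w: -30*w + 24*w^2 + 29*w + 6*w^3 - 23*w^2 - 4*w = 6*w^3 + w^2 - 5*w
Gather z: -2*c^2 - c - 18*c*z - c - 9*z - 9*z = -2*c^2 - 2*c + z*(-18*c - 18)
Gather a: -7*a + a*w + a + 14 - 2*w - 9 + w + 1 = a*(w - 6) - w + 6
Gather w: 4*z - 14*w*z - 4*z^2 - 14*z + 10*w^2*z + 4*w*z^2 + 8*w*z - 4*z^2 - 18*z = 10*w^2*z + w*(4*z^2 - 6*z) - 8*z^2 - 28*z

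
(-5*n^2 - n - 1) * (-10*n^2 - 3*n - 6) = 50*n^4 + 25*n^3 + 43*n^2 + 9*n + 6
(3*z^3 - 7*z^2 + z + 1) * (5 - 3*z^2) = -9*z^5 + 21*z^4 + 12*z^3 - 38*z^2 + 5*z + 5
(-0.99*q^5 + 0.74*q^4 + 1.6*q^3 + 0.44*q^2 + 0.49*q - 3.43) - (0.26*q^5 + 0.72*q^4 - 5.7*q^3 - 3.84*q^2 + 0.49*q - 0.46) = -1.25*q^5 + 0.02*q^4 + 7.3*q^3 + 4.28*q^2 - 2.97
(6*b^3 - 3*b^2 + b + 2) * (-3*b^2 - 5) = -18*b^5 + 9*b^4 - 33*b^3 + 9*b^2 - 5*b - 10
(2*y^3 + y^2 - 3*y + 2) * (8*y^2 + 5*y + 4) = 16*y^5 + 18*y^4 - 11*y^3 + 5*y^2 - 2*y + 8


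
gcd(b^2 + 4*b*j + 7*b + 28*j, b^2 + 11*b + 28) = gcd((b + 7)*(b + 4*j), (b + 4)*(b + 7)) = b + 7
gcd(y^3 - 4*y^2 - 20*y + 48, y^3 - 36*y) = y - 6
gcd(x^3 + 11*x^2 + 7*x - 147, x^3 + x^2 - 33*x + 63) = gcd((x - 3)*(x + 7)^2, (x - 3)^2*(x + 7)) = x^2 + 4*x - 21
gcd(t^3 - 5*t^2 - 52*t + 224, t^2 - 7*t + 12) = t - 4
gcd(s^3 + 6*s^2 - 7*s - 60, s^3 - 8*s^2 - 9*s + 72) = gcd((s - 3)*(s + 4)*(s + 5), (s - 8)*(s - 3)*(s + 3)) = s - 3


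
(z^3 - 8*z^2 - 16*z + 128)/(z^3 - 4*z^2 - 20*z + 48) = (z^2 - 12*z + 32)/(z^2 - 8*z + 12)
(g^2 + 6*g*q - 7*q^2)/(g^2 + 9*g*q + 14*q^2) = (g - q)/(g + 2*q)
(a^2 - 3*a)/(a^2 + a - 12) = a/(a + 4)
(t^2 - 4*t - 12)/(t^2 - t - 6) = (t - 6)/(t - 3)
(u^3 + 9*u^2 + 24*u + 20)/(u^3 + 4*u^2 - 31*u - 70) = (u^2 + 7*u + 10)/(u^2 + 2*u - 35)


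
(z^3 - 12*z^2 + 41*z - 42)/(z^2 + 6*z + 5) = (z^3 - 12*z^2 + 41*z - 42)/(z^2 + 6*z + 5)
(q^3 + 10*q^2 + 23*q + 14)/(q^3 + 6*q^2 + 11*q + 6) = (q + 7)/(q + 3)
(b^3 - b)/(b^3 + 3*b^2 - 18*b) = (b^2 - 1)/(b^2 + 3*b - 18)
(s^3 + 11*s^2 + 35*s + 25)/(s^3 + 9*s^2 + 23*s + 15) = (s + 5)/(s + 3)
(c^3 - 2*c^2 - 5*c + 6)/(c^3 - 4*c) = (c^2 - 4*c + 3)/(c*(c - 2))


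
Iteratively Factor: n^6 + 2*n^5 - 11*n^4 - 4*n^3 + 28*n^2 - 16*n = (n - 2)*(n^5 + 4*n^4 - 3*n^3 - 10*n^2 + 8*n) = (n - 2)*(n + 2)*(n^4 + 2*n^3 - 7*n^2 + 4*n) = (n - 2)*(n - 1)*(n + 2)*(n^3 + 3*n^2 - 4*n) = (n - 2)*(n - 1)^2*(n + 2)*(n^2 + 4*n) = n*(n - 2)*(n - 1)^2*(n + 2)*(n + 4)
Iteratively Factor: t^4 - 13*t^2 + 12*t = (t + 4)*(t^3 - 4*t^2 + 3*t) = (t - 3)*(t + 4)*(t^2 - t) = (t - 3)*(t - 1)*(t + 4)*(t)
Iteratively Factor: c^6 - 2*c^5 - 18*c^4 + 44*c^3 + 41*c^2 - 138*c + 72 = (c + 2)*(c^5 - 4*c^4 - 10*c^3 + 64*c^2 - 87*c + 36) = (c - 3)*(c + 2)*(c^4 - c^3 - 13*c^2 + 25*c - 12) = (c - 3)^2*(c + 2)*(c^3 + 2*c^2 - 7*c + 4) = (c - 3)^2*(c + 2)*(c + 4)*(c^2 - 2*c + 1) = (c - 3)^2*(c - 1)*(c + 2)*(c + 4)*(c - 1)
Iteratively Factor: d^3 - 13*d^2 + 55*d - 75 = (d - 5)*(d^2 - 8*d + 15) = (d - 5)*(d - 3)*(d - 5)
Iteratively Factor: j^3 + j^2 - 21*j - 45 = (j + 3)*(j^2 - 2*j - 15) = (j - 5)*(j + 3)*(j + 3)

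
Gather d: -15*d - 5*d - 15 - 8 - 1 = -20*d - 24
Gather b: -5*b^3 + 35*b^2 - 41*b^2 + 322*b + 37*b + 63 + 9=-5*b^3 - 6*b^2 + 359*b + 72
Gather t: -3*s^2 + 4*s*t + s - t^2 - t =-3*s^2 + s - t^2 + t*(4*s - 1)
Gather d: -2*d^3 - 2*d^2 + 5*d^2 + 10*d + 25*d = -2*d^3 + 3*d^2 + 35*d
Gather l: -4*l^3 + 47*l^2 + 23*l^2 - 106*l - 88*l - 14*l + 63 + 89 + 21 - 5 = -4*l^3 + 70*l^2 - 208*l + 168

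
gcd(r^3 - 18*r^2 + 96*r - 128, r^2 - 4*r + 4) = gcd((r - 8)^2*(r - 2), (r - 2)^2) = r - 2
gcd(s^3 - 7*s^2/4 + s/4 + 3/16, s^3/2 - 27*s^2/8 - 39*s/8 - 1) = s + 1/4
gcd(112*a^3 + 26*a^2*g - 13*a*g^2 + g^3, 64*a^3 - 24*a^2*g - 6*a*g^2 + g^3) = 8*a - g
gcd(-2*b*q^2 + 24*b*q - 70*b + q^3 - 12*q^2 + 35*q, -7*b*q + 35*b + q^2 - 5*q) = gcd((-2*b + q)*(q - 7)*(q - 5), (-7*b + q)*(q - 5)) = q - 5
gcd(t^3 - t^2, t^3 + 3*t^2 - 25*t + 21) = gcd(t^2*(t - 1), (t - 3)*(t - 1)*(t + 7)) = t - 1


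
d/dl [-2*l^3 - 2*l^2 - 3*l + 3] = -6*l^2 - 4*l - 3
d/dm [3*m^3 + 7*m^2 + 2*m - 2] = 9*m^2 + 14*m + 2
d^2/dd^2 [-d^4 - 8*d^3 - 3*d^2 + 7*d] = -12*d^2 - 48*d - 6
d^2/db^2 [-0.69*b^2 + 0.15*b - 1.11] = -1.38000000000000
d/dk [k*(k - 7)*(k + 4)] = 3*k^2 - 6*k - 28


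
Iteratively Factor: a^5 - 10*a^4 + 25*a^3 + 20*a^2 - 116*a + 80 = (a - 1)*(a^4 - 9*a^3 + 16*a^2 + 36*a - 80) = (a - 4)*(a - 1)*(a^3 - 5*a^2 - 4*a + 20) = (a - 4)*(a - 1)*(a + 2)*(a^2 - 7*a + 10) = (a - 4)*(a - 2)*(a - 1)*(a + 2)*(a - 5)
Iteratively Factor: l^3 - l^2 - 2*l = (l - 2)*(l^2 + l) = (l - 2)*(l + 1)*(l)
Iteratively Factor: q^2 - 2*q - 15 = (q - 5)*(q + 3)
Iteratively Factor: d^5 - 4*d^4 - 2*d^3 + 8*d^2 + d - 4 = (d - 1)*(d^4 - 3*d^3 - 5*d^2 + 3*d + 4) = (d - 4)*(d - 1)*(d^3 + d^2 - d - 1) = (d - 4)*(d - 1)^2*(d^2 + 2*d + 1) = (d - 4)*(d - 1)^2*(d + 1)*(d + 1)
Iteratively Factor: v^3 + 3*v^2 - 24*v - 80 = (v + 4)*(v^2 - v - 20) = (v + 4)^2*(v - 5)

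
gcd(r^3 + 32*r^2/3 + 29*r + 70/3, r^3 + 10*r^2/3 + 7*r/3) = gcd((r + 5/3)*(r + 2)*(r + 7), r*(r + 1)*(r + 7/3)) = 1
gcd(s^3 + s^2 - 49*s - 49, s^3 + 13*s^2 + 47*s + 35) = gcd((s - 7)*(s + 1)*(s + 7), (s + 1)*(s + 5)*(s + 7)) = s^2 + 8*s + 7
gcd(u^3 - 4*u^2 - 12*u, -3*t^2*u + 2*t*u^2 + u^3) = u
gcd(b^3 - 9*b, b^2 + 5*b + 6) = b + 3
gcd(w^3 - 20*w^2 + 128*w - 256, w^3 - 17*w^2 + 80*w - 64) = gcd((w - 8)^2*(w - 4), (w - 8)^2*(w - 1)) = w^2 - 16*w + 64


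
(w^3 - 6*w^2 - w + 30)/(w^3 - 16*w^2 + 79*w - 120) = (w + 2)/(w - 8)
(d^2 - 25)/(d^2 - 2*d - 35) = (d - 5)/(d - 7)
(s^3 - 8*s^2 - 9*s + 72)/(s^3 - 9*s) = (s - 8)/s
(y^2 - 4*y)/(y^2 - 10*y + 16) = y*(y - 4)/(y^2 - 10*y + 16)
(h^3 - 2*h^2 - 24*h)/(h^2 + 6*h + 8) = h*(h - 6)/(h + 2)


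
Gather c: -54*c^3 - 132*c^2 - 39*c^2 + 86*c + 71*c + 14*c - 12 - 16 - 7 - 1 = -54*c^3 - 171*c^2 + 171*c - 36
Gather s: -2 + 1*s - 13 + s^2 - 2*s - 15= s^2 - s - 30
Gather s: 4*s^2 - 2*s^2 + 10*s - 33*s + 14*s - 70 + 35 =2*s^2 - 9*s - 35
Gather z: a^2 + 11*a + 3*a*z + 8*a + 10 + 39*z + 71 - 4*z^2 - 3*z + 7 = a^2 + 19*a - 4*z^2 + z*(3*a + 36) + 88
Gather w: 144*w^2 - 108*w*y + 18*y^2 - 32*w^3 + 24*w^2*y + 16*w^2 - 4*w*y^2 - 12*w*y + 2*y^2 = -32*w^3 + w^2*(24*y + 160) + w*(-4*y^2 - 120*y) + 20*y^2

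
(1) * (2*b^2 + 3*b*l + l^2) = 2*b^2 + 3*b*l + l^2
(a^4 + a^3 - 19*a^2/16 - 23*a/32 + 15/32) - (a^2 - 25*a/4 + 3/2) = a^4 + a^3 - 35*a^2/16 + 177*a/32 - 33/32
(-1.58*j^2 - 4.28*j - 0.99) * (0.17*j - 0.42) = -0.2686*j^3 - 0.0640000000000002*j^2 + 1.6293*j + 0.4158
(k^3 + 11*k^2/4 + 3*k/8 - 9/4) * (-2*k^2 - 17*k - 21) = -2*k^5 - 45*k^4/2 - 137*k^3/2 - 477*k^2/8 + 243*k/8 + 189/4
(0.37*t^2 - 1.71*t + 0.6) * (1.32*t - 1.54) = 0.4884*t^3 - 2.827*t^2 + 3.4254*t - 0.924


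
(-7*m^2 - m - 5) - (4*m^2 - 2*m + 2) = -11*m^2 + m - 7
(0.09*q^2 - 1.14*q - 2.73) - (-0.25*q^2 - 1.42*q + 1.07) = 0.34*q^2 + 0.28*q - 3.8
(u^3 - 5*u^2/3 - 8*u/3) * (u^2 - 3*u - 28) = u^5 - 14*u^4/3 - 77*u^3/3 + 164*u^2/3 + 224*u/3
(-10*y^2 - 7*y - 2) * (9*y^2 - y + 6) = -90*y^4 - 53*y^3 - 71*y^2 - 40*y - 12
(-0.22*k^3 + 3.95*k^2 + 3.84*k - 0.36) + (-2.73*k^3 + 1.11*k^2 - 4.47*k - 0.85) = -2.95*k^3 + 5.06*k^2 - 0.63*k - 1.21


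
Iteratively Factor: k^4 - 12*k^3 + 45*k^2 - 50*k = (k)*(k^3 - 12*k^2 + 45*k - 50) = k*(k - 5)*(k^2 - 7*k + 10) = k*(k - 5)*(k - 2)*(k - 5)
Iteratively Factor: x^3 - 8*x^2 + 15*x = (x)*(x^2 - 8*x + 15) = x*(x - 5)*(x - 3)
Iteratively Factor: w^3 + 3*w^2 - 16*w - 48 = (w - 4)*(w^2 + 7*w + 12) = (w - 4)*(w + 3)*(w + 4)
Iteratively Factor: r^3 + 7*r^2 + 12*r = (r)*(r^2 + 7*r + 12) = r*(r + 3)*(r + 4)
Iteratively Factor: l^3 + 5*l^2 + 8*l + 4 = (l + 2)*(l^2 + 3*l + 2) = (l + 2)^2*(l + 1)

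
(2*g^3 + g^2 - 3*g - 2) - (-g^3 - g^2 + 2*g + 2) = 3*g^3 + 2*g^2 - 5*g - 4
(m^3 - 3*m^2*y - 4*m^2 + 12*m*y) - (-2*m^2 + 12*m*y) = m^3 - 3*m^2*y - 2*m^2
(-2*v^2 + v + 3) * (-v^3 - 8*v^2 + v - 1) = 2*v^5 + 15*v^4 - 13*v^3 - 21*v^2 + 2*v - 3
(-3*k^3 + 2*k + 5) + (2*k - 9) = -3*k^3 + 4*k - 4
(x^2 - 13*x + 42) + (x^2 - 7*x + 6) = 2*x^2 - 20*x + 48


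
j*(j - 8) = j^2 - 8*j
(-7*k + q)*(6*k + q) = -42*k^2 - k*q + q^2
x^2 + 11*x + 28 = (x + 4)*(x + 7)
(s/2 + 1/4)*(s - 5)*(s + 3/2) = s^3/2 - 3*s^2/2 - 37*s/8 - 15/8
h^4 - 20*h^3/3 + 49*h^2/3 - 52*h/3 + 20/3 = (h - 2)^2*(h - 5/3)*(h - 1)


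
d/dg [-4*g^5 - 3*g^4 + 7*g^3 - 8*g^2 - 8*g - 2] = -20*g^4 - 12*g^3 + 21*g^2 - 16*g - 8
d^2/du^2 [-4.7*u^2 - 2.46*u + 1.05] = -9.40000000000000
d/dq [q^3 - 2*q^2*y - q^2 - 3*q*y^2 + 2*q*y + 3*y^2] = 3*q^2 - 4*q*y - 2*q - 3*y^2 + 2*y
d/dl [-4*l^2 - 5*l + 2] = -8*l - 5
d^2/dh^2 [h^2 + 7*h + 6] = 2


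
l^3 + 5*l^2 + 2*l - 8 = (l - 1)*(l + 2)*(l + 4)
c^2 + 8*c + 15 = (c + 3)*(c + 5)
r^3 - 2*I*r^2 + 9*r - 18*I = (r - 3*I)*(r - 2*I)*(r + 3*I)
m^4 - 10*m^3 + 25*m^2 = m^2*(m - 5)^2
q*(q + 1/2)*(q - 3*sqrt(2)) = q^3 - 3*sqrt(2)*q^2 + q^2/2 - 3*sqrt(2)*q/2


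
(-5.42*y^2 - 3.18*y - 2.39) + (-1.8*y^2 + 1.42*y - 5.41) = -7.22*y^2 - 1.76*y - 7.8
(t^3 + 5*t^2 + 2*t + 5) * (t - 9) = t^4 - 4*t^3 - 43*t^2 - 13*t - 45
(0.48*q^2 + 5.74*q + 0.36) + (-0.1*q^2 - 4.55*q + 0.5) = 0.38*q^2 + 1.19*q + 0.86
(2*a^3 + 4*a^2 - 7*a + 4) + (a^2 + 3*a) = 2*a^3 + 5*a^2 - 4*a + 4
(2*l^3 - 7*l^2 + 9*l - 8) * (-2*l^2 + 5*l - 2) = -4*l^5 + 24*l^4 - 57*l^3 + 75*l^2 - 58*l + 16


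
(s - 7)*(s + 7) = s^2 - 49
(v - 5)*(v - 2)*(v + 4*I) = v^3 - 7*v^2 + 4*I*v^2 + 10*v - 28*I*v + 40*I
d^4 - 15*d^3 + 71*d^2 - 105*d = d*(d - 7)*(d - 5)*(d - 3)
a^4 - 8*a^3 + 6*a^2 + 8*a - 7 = (a - 7)*(a - 1)^2*(a + 1)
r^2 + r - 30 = (r - 5)*(r + 6)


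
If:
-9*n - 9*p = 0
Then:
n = -p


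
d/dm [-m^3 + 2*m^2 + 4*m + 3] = -3*m^2 + 4*m + 4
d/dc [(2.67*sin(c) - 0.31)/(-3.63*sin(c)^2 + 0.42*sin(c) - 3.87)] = (9.6921*sin(c)^2 - 2.2506*sin(c) - 10.2027)*cos(c)/(13.1769*sin(c)^4 - 3.0492*sin(c)^3 + 28.2726*sin(c)^2 - 3.2508*sin(c) + 14.9769)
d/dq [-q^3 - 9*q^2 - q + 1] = -3*q^2 - 18*q - 1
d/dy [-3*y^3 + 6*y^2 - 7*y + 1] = -9*y^2 + 12*y - 7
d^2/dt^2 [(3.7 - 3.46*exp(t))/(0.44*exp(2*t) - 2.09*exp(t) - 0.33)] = (-0.669856*exp(4*t) - 0.316535999999996*exp(3*t) - 13.221912*exp(2*t) + 20.697292*exp(t) - 2.928684)*exp(t)/(0.085184*exp(6*t) - 1.213872*exp(5*t) + 5.574228*exp(4*t) - 7.308521*exp(3*t) - 4.180671*exp(2*t) - 0.682803*exp(t) - 0.035937)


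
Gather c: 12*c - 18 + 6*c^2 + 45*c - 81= 6*c^2 + 57*c - 99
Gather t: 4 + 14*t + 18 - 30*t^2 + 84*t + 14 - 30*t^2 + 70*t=-60*t^2 + 168*t + 36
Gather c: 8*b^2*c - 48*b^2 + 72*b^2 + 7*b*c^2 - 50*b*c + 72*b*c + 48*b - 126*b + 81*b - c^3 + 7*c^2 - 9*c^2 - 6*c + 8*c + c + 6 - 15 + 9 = 24*b^2 + 3*b - c^3 + c^2*(7*b - 2) + c*(8*b^2 + 22*b + 3)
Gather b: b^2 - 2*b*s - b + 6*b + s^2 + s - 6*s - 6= b^2 + b*(5 - 2*s) + s^2 - 5*s - 6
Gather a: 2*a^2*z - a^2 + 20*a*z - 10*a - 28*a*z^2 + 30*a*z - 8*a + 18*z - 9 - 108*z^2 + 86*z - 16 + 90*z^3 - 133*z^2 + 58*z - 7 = a^2*(2*z - 1) + a*(-28*z^2 + 50*z - 18) + 90*z^3 - 241*z^2 + 162*z - 32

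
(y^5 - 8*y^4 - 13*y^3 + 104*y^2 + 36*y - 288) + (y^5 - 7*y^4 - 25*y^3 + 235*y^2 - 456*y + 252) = 2*y^5 - 15*y^4 - 38*y^3 + 339*y^2 - 420*y - 36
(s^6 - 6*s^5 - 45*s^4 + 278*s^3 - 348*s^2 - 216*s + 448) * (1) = s^6 - 6*s^5 - 45*s^4 + 278*s^3 - 348*s^2 - 216*s + 448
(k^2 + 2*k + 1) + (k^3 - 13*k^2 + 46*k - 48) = k^3 - 12*k^2 + 48*k - 47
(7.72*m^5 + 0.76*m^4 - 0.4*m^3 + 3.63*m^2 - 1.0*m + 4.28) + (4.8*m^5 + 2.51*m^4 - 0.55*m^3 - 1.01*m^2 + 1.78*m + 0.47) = 12.52*m^5 + 3.27*m^4 - 0.95*m^3 + 2.62*m^2 + 0.78*m + 4.75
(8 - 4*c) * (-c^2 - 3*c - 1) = 4*c^3 + 4*c^2 - 20*c - 8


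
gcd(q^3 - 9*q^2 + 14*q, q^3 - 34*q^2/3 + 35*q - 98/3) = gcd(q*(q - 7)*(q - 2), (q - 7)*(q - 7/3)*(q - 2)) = q^2 - 9*q + 14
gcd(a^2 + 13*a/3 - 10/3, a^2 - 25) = a + 5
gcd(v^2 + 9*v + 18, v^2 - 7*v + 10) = 1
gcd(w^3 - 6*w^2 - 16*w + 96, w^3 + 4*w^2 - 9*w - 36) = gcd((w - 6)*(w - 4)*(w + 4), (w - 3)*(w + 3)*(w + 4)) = w + 4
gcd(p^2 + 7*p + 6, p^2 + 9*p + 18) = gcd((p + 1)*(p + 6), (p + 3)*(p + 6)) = p + 6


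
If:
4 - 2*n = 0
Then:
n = 2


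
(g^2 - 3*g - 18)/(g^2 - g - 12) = (g - 6)/(g - 4)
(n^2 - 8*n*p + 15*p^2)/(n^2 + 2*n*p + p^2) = (n^2 - 8*n*p + 15*p^2)/(n^2 + 2*n*p + p^2)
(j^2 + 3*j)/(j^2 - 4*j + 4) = j*(j + 3)/(j^2 - 4*j + 4)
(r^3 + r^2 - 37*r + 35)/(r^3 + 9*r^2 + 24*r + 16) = (r^3 + r^2 - 37*r + 35)/(r^3 + 9*r^2 + 24*r + 16)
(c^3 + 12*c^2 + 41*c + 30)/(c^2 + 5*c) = c + 7 + 6/c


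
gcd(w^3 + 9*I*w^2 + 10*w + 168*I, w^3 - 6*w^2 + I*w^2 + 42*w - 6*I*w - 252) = w + 7*I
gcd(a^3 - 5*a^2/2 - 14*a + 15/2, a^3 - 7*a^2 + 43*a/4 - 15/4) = a^2 - 11*a/2 + 5/2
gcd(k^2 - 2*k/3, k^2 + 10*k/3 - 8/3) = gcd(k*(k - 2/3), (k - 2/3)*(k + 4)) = k - 2/3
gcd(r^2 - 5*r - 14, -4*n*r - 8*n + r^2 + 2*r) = r + 2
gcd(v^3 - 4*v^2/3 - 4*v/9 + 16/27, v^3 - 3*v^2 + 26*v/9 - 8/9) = v^2 - 2*v + 8/9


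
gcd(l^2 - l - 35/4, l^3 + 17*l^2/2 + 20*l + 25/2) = l + 5/2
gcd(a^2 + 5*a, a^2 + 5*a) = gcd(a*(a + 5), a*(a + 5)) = a^2 + 5*a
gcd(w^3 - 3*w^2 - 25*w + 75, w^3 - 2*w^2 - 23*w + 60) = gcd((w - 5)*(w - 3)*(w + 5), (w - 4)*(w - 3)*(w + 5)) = w^2 + 2*w - 15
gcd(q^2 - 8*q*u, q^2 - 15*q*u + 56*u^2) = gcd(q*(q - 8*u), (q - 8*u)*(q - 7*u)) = q - 8*u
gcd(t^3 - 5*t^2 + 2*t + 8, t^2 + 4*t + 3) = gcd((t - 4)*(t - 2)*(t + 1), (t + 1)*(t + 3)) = t + 1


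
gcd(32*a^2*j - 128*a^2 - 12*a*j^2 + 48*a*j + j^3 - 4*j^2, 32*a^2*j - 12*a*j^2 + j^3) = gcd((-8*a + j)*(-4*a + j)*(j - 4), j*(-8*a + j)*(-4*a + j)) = 32*a^2 - 12*a*j + j^2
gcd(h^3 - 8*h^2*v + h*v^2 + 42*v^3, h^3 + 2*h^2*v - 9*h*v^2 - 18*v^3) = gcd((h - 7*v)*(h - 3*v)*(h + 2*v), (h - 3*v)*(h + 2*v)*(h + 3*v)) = -h^2 + h*v + 6*v^2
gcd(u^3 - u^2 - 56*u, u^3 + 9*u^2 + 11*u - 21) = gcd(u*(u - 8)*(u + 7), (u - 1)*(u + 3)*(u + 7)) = u + 7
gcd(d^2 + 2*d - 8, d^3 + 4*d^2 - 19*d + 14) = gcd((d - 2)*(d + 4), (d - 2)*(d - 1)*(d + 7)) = d - 2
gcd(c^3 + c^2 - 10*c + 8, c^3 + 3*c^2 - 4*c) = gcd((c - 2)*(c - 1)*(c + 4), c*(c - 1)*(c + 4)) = c^2 + 3*c - 4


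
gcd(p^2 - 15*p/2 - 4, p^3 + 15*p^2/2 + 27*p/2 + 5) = p + 1/2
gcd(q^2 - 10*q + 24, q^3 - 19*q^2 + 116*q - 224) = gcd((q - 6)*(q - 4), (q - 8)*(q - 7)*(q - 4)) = q - 4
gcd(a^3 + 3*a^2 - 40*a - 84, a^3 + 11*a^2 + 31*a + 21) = a + 7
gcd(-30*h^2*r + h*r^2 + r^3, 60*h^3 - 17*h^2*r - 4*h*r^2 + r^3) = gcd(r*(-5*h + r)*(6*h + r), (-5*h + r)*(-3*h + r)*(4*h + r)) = -5*h + r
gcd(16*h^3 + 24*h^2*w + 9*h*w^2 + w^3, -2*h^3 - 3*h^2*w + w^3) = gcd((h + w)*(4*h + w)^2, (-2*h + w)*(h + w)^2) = h + w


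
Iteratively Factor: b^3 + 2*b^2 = (b)*(b^2 + 2*b) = b*(b + 2)*(b)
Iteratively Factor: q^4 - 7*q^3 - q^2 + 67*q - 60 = (q - 1)*(q^3 - 6*q^2 - 7*q + 60) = (q - 5)*(q - 1)*(q^2 - q - 12) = (q - 5)*(q - 4)*(q - 1)*(q + 3)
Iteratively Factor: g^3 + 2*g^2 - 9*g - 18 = (g - 3)*(g^2 + 5*g + 6) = (g - 3)*(g + 3)*(g + 2)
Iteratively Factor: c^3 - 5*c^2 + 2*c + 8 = (c - 4)*(c^2 - c - 2) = (c - 4)*(c + 1)*(c - 2)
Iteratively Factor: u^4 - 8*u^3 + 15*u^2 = (u)*(u^3 - 8*u^2 + 15*u) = u*(u - 5)*(u^2 - 3*u) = u^2*(u - 5)*(u - 3)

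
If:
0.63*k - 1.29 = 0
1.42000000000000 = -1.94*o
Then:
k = 2.05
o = -0.73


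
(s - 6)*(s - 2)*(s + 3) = s^3 - 5*s^2 - 12*s + 36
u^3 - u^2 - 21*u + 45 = (u - 3)^2*(u + 5)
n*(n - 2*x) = n^2 - 2*n*x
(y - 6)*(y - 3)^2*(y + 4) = y^4 - 8*y^3 - 3*y^2 + 126*y - 216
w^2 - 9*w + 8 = (w - 8)*(w - 1)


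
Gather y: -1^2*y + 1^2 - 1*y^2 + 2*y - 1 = -y^2 + y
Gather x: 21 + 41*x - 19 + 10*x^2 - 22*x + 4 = 10*x^2 + 19*x + 6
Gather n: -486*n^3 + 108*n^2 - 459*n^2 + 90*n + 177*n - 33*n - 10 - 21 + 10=-486*n^3 - 351*n^2 + 234*n - 21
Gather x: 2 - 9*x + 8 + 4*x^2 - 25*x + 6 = 4*x^2 - 34*x + 16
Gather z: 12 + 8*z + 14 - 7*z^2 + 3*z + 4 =-7*z^2 + 11*z + 30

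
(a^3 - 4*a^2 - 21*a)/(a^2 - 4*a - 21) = a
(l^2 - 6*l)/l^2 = (l - 6)/l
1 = 1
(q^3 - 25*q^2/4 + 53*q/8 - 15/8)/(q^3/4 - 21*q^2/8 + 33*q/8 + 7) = (8*q^3 - 50*q^2 + 53*q - 15)/(2*q^3 - 21*q^2 + 33*q + 56)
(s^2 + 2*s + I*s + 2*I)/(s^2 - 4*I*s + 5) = (s + 2)/(s - 5*I)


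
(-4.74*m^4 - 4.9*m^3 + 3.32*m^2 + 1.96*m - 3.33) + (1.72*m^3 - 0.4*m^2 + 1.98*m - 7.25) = -4.74*m^4 - 3.18*m^3 + 2.92*m^2 + 3.94*m - 10.58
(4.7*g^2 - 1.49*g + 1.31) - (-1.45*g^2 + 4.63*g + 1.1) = 6.15*g^2 - 6.12*g + 0.21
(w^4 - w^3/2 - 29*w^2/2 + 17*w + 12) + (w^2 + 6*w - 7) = w^4 - w^3/2 - 27*w^2/2 + 23*w + 5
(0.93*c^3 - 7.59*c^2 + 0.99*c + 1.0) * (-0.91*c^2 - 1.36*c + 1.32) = -0.8463*c^5 + 5.6421*c^4 + 10.6491*c^3 - 12.2752*c^2 - 0.0532000000000001*c + 1.32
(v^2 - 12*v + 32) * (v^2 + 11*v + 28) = v^4 - v^3 - 72*v^2 + 16*v + 896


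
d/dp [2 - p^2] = -2*p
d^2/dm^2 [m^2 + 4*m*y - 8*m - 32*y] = 2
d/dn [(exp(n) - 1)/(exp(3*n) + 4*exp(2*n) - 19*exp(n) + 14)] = (-2*exp(n) - 5)*exp(n)/(exp(4*n) + 10*exp(3*n) - 3*exp(2*n) - 140*exp(n) + 196)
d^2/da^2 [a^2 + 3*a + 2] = 2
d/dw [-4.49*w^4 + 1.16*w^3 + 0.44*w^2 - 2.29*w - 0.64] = -17.96*w^3 + 3.48*w^2 + 0.88*w - 2.29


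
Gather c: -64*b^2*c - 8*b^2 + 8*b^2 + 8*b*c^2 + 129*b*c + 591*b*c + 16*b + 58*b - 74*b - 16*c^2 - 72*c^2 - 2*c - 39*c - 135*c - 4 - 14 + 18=c^2*(8*b - 88) + c*(-64*b^2 + 720*b - 176)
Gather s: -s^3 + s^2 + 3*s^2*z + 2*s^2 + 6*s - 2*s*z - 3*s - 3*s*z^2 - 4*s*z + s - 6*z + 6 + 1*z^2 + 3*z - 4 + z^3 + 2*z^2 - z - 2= -s^3 + s^2*(3*z + 3) + s*(-3*z^2 - 6*z + 4) + z^3 + 3*z^2 - 4*z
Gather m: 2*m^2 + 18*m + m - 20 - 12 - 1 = 2*m^2 + 19*m - 33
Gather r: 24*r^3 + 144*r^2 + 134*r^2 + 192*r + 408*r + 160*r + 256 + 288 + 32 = 24*r^3 + 278*r^2 + 760*r + 576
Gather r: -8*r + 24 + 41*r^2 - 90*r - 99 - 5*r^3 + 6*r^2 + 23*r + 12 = -5*r^3 + 47*r^2 - 75*r - 63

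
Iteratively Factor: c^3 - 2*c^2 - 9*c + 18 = (c - 2)*(c^2 - 9) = (c - 2)*(c + 3)*(c - 3)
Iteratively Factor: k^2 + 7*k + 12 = (k + 4)*(k + 3)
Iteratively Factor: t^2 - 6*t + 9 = (t - 3)*(t - 3)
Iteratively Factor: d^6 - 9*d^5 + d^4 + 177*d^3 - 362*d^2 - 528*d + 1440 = (d - 3)*(d^5 - 6*d^4 - 17*d^3 + 126*d^2 + 16*d - 480) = (d - 4)*(d - 3)*(d^4 - 2*d^3 - 25*d^2 + 26*d + 120) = (d - 4)*(d - 3)*(d + 4)*(d^3 - 6*d^2 - d + 30) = (d - 4)*(d - 3)^2*(d + 4)*(d^2 - 3*d - 10) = (d - 5)*(d - 4)*(d - 3)^2*(d + 4)*(d + 2)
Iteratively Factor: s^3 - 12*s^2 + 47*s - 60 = (s - 5)*(s^2 - 7*s + 12) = (s - 5)*(s - 3)*(s - 4)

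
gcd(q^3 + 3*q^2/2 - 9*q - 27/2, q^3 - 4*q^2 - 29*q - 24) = q + 3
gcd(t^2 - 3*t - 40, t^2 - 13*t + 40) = t - 8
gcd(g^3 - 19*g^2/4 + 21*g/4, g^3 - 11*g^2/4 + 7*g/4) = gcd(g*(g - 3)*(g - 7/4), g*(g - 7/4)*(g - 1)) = g^2 - 7*g/4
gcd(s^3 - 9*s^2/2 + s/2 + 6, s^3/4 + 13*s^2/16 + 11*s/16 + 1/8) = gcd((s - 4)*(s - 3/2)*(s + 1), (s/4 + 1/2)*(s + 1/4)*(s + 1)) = s + 1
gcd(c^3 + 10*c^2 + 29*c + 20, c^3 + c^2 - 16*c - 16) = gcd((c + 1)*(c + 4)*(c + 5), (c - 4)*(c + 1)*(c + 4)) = c^2 + 5*c + 4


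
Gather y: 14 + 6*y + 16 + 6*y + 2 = 12*y + 32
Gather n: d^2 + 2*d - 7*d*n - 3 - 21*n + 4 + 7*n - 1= d^2 + 2*d + n*(-7*d - 14)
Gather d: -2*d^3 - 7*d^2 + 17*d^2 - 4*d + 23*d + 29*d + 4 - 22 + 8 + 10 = -2*d^3 + 10*d^2 + 48*d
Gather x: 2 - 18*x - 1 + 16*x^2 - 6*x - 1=16*x^2 - 24*x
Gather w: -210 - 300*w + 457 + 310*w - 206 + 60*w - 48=70*w - 7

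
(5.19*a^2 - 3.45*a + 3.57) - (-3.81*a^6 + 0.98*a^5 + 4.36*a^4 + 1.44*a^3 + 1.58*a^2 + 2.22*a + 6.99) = 3.81*a^6 - 0.98*a^5 - 4.36*a^4 - 1.44*a^3 + 3.61*a^2 - 5.67*a - 3.42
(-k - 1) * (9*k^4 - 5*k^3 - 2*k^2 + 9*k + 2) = -9*k^5 - 4*k^4 + 7*k^3 - 7*k^2 - 11*k - 2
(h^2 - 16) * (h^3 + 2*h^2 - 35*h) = h^5 + 2*h^4 - 51*h^3 - 32*h^2 + 560*h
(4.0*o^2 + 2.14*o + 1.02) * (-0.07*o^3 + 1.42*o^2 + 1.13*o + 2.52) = -0.28*o^5 + 5.5302*o^4 + 7.4874*o^3 + 13.9466*o^2 + 6.5454*o + 2.5704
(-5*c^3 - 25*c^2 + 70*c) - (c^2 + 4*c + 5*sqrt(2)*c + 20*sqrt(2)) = -5*c^3 - 26*c^2 - 5*sqrt(2)*c + 66*c - 20*sqrt(2)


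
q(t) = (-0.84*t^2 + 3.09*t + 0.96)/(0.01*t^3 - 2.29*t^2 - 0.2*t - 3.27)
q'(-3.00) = 0.05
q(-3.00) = 0.67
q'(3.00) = 0.14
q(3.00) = -0.11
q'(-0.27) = -1.05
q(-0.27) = -0.02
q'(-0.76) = -0.67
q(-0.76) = 0.42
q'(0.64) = -0.03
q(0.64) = -0.60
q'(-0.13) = -1.03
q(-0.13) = -0.17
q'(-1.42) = -0.16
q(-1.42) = 0.67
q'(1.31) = 0.28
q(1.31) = -0.48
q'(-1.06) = -0.38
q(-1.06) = 0.58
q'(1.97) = 0.24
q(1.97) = -0.30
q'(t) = (3.09 - 1.68*t)/(0.01*t^3 - 2.29*t^2 - 0.2*t - 3.27) + (-0.84*t^2 + 3.09*t + 0.96)*(-0.03*t^2 + 4.58*t + 0.2)/(0.01*t^3 - 2.29*t^2 - 0.2*t - 3.27)^2 = (0.0084*t^4 - 0.0617999999999999*t^3 + 7.2153*t^2 + 9.8904*t - 9.9123)/(0.0001*t^6 - 0.0458*t^5 + 5.2401*t^4 + 0.8506*t^3 + 15.0166*t^2 + 1.308*t + 10.6929)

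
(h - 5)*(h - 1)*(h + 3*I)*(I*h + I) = I*h^4 - 3*h^3 - 5*I*h^3 + 15*h^2 - I*h^2 + 3*h + 5*I*h - 15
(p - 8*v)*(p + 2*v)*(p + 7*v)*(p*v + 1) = p^4*v + p^3*v^2 + p^3 - 58*p^2*v^3 + p^2*v - 112*p*v^4 - 58*p*v^2 - 112*v^3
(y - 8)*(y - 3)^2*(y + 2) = y^4 - 12*y^3 + 29*y^2 + 42*y - 144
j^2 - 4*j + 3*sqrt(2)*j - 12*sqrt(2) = (j - 4)*(j + 3*sqrt(2))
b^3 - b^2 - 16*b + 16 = (b - 4)*(b - 1)*(b + 4)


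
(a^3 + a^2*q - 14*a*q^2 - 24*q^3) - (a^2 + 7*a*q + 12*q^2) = a^3 + a^2*q - a^2 - 14*a*q^2 - 7*a*q - 24*q^3 - 12*q^2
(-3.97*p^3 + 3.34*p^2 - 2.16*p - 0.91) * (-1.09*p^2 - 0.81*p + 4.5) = 4.3273*p^5 - 0.4249*p^4 - 18.216*p^3 + 17.7715*p^2 - 8.9829*p - 4.095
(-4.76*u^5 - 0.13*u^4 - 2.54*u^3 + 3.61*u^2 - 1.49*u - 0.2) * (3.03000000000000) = -14.4228*u^5 - 0.3939*u^4 - 7.6962*u^3 + 10.9383*u^2 - 4.5147*u - 0.606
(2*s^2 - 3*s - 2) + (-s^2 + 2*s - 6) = s^2 - s - 8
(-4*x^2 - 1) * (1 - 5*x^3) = 20*x^5 + 5*x^3 - 4*x^2 - 1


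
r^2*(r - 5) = r^3 - 5*r^2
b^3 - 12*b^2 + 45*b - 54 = (b - 6)*(b - 3)^2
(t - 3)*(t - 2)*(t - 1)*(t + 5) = t^4 - t^3 - 19*t^2 + 49*t - 30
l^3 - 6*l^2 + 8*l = l*(l - 4)*(l - 2)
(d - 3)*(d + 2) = d^2 - d - 6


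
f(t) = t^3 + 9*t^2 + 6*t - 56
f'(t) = 3*t^2 + 18*t + 6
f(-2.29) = -34.55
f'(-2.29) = -19.49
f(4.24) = 207.46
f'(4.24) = 136.25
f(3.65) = 134.43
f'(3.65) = 111.67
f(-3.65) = -6.62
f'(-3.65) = -19.73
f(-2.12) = -37.80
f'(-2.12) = -18.68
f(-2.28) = -34.75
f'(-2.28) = -19.44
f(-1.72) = -44.78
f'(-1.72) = -16.08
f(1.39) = -27.59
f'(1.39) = 36.82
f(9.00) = 1456.00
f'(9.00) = 411.00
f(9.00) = 1456.00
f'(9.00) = 411.00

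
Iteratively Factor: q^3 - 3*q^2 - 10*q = (q - 5)*(q^2 + 2*q) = (q - 5)*(q + 2)*(q)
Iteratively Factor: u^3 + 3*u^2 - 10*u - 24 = (u + 2)*(u^2 + u - 12) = (u + 2)*(u + 4)*(u - 3)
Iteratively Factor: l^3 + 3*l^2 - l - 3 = (l + 3)*(l^2 - 1) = (l + 1)*(l + 3)*(l - 1)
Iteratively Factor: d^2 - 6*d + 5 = (d - 1)*(d - 5)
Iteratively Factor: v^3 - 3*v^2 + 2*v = (v)*(v^2 - 3*v + 2) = v*(v - 1)*(v - 2)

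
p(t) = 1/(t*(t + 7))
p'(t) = -1/(t*(t + 7)^2) - 1/(t^2*(t + 7))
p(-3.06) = -0.08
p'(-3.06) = -0.01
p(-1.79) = -0.11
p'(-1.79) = -0.04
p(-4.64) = -0.09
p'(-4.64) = 0.02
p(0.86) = 0.15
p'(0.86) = -0.19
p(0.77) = 0.17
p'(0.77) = -0.24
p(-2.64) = -0.09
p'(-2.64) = -0.01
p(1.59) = 0.07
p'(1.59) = -0.05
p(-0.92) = -0.18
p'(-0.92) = -0.16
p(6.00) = 0.01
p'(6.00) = 0.00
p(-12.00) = 0.02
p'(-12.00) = 0.00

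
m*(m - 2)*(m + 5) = m^3 + 3*m^2 - 10*m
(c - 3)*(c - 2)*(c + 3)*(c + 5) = c^4 + 3*c^3 - 19*c^2 - 27*c + 90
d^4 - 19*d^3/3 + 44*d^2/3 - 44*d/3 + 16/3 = (d - 2)^2*(d - 4/3)*(d - 1)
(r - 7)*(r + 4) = r^2 - 3*r - 28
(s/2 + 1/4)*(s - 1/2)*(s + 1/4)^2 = s^4/2 + s^3/4 - 3*s^2/32 - s/16 - 1/128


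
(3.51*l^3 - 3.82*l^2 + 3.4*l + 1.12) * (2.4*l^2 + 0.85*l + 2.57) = 8.424*l^5 - 6.1845*l^4 + 13.9337*l^3 - 4.2394*l^2 + 9.69*l + 2.8784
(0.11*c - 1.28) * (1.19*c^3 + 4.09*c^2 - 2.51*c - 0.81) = 0.1309*c^4 - 1.0733*c^3 - 5.5113*c^2 + 3.1237*c + 1.0368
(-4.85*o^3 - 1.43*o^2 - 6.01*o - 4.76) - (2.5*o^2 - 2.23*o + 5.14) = -4.85*o^3 - 3.93*o^2 - 3.78*o - 9.9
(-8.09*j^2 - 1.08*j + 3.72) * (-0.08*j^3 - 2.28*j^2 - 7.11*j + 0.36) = 0.6472*j^5 + 18.5316*j^4 + 59.6847*j^3 - 3.7152*j^2 - 26.838*j + 1.3392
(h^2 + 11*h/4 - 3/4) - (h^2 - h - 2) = 15*h/4 + 5/4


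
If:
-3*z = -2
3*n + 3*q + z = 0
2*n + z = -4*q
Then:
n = -1/9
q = -1/9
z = 2/3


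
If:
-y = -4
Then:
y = 4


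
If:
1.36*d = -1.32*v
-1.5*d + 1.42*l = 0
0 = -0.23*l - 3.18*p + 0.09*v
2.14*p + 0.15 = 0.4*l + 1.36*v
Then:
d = -0.20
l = -0.21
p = 0.02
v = 0.21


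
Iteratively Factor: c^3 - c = (c + 1)*(c^2 - c) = (c - 1)*(c + 1)*(c)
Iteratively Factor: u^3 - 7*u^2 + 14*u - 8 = (u - 4)*(u^2 - 3*u + 2) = (u - 4)*(u - 1)*(u - 2)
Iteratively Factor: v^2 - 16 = (v + 4)*(v - 4)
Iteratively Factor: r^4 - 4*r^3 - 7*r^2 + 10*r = (r + 2)*(r^3 - 6*r^2 + 5*r) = (r - 5)*(r + 2)*(r^2 - r) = (r - 5)*(r - 1)*(r + 2)*(r)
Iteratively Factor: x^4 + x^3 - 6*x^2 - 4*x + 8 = (x - 1)*(x^3 + 2*x^2 - 4*x - 8) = (x - 1)*(x + 2)*(x^2 - 4) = (x - 2)*(x - 1)*(x + 2)*(x + 2)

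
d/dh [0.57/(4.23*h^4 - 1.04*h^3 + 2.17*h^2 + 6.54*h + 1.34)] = (-9.6444*h^3 + 1.7784*h^2 - 2.4738*h - 3.7278)/(4.23*h^4 - 1.04*h^3 + 2.17*h^2 + 6.54*h + 1.34)^2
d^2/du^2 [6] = 0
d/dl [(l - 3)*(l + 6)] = 2*l + 3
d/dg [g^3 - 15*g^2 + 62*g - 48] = 3*g^2 - 30*g + 62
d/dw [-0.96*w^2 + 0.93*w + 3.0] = 0.93 - 1.92*w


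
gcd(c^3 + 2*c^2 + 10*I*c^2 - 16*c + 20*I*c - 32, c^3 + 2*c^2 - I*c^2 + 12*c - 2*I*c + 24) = c + 2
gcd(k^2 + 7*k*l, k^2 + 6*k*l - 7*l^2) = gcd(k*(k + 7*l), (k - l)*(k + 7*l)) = k + 7*l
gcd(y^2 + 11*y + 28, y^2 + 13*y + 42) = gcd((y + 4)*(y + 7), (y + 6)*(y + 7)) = y + 7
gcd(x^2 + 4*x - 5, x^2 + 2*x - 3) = x - 1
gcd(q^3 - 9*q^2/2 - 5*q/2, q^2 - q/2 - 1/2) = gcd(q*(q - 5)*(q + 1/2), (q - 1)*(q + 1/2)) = q + 1/2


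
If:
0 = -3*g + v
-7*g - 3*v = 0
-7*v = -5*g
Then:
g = 0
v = 0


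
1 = 1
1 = 1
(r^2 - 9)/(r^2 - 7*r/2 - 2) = 2*(9 - r^2)/(-2*r^2 + 7*r + 4)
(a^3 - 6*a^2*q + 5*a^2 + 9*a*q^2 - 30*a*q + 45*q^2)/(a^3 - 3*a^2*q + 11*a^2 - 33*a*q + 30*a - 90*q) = (a - 3*q)/(a + 6)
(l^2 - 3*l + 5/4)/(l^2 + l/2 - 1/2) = (l - 5/2)/(l + 1)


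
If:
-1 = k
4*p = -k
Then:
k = -1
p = 1/4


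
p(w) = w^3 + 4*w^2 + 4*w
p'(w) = 3*w^2 + 8*w + 4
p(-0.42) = -1.05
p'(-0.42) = 1.17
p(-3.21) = -4.70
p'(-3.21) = 9.23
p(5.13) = 260.79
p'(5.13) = 123.99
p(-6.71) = -148.86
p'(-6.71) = 85.39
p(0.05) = 0.21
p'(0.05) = 4.41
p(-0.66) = -1.19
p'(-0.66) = 0.03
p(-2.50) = -0.62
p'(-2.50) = 2.75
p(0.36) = 2.01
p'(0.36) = 7.27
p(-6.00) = -96.00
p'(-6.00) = 64.00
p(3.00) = 75.00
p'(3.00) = 55.00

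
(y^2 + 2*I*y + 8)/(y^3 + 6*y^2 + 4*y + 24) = (y + 4*I)/(y^2 + 2*y*(3 + I) + 12*I)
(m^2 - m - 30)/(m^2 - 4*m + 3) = (m^2 - m - 30)/(m^2 - 4*m + 3)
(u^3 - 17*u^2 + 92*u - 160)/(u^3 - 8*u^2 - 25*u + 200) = (u - 4)/(u + 5)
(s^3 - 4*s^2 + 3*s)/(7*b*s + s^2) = (s^2 - 4*s + 3)/(7*b + s)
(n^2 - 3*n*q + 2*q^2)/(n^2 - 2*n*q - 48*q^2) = (-n^2 + 3*n*q - 2*q^2)/(-n^2 + 2*n*q + 48*q^2)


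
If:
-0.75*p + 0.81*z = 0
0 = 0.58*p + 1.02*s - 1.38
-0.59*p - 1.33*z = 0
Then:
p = 0.00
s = 1.35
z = 0.00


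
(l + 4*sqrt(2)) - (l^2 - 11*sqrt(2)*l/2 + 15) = -l^2 + l + 11*sqrt(2)*l/2 - 15 + 4*sqrt(2)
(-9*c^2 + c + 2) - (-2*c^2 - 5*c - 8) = -7*c^2 + 6*c + 10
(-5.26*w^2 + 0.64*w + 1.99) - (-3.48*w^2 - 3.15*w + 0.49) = -1.78*w^2 + 3.79*w + 1.5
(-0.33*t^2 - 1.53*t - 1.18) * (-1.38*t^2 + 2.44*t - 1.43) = 0.4554*t^4 + 1.3062*t^3 - 1.6329*t^2 - 0.6913*t + 1.6874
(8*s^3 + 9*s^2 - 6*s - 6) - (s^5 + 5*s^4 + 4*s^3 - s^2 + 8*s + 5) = -s^5 - 5*s^4 + 4*s^3 + 10*s^2 - 14*s - 11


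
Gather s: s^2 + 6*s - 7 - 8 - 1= s^2 + 6*s - 16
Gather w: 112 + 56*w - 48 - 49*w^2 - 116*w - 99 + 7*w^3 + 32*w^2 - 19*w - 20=7*w^3 - 17*w^2 - 79*w - 55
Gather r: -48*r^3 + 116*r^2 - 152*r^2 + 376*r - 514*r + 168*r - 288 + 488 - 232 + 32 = -48*r^3 - 36*r^2 + 30*r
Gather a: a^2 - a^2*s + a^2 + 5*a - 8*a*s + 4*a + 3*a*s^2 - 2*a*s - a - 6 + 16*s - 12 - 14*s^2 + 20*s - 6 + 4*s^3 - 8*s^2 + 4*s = a^2*(2 - s) + a*(3*s^2 - 10*s + 8) + 4*s^3 - 22*s^2 + 40*s - 24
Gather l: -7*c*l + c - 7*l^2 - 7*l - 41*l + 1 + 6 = c - 7*l^2 + l*(-7*c - 48) + 7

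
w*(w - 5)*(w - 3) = w^3 - 8*w^2 + 15*w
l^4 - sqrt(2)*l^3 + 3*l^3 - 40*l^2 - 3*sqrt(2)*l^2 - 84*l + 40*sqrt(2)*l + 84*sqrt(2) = (l - 6)*(l + 2)*(l + 7)*(l - sqrt(2))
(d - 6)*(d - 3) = d^2 - 9*d + 18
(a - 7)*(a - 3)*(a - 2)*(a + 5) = a^4 - 7*a^3 - 19*a^2 + 163*a - 210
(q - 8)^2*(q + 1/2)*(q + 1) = q^4 - 29*q^3/2 + 81*q^2/2 + 88*q + 32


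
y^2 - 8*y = y*(y - 8)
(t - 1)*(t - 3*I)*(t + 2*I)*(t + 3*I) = t^4 - t^3 + 2*I*t^3 + 9*t^2 - 2*I*t^2 - 9*t + 18*I*t - 18*I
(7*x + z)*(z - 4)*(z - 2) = 7*x*z^2 - 42*x*z + 56*x + z^3 - 6*z^2 + 8*z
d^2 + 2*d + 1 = (d + 1)^2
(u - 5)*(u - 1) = u^2 - 6*u + 5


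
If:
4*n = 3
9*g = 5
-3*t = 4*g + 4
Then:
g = 5/9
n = 3/4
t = -56/27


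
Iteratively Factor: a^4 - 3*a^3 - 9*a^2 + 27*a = (a + 3)*(a^3 - 6*a^2 + 9*a) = (a - 3)*(a + 3)*(a^2 - 3*a) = (a - 3)^2*(a + 3)*(a)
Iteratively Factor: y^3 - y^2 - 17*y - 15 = (y - 5)*(y^2 + 4*y + 3) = (y - 5)*(y + 1)*(y + 3)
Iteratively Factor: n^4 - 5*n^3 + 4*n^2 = (n)*(n^3 - 5*n^2 + 4*n) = n^2*(n^2 - 5*n + 4) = n^2*(n - 1)*(n - 4)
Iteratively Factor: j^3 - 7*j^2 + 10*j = (j - 5)*(j^2 - 2*j) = j*(j - 5)*(j - 2)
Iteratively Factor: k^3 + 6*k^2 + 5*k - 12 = (k + 3)*(k^2 + 3*k - 4) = (k - 1)*(k + 3)*(k + 4)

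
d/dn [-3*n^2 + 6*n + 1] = 6 - 6*n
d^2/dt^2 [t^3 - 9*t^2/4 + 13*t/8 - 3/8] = 6*t - 9/2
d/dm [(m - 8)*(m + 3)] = 2*m - 5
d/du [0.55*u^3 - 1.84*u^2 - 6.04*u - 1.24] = 1.65*u^2 - 3.68*u - 6.04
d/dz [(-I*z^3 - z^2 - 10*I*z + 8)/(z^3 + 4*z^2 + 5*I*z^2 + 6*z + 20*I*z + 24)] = (z^4*(6 - 4*I) + z^3*(40 + 8*I) + z^2*(-80 - 52*I) + z*(-112 - 80*I) - 48 - 400*I)/(z^6 + z^5*(8 + 10*I) + z^4*(3 + 80*I) + z^3*(-104 + 220*I) + z^2*(-172 + 480*I) + z*(288 + 960*I) + 576)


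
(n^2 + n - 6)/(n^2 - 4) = (n + 3)/(n + 2)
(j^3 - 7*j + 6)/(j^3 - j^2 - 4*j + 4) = (j + 3)/(j + 2)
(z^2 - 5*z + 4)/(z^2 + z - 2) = (z - 4)/(z + 2)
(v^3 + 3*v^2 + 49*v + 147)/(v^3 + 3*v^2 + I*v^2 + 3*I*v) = (v^2 + 49)/(v*(v + I))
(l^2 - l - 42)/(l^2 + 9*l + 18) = (l - 7)/(l + 3)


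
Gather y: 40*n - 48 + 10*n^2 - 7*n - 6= 10*n^2 + 33*n - 54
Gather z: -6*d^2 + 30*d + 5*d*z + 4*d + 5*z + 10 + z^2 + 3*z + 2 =-6*d^2 + 34*d + z^2 + z*(5*d + 8) + 12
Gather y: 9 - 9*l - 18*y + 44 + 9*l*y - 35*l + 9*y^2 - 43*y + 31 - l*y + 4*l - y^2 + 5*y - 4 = -40*l + 8*y^2 + y*(8*l - 56) + 80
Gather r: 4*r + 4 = 4*r + 4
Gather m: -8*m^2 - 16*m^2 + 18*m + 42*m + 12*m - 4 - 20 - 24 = -24*m^2 + 72*m - 48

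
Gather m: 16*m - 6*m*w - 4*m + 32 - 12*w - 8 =m*(12 - 6*w) - 12*w + 24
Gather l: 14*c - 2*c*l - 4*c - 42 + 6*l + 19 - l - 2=10*c + l*(5 - 2*c) - 25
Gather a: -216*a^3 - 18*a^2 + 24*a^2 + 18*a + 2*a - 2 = -216*a^3 + 6*a^2 + 20*a - 2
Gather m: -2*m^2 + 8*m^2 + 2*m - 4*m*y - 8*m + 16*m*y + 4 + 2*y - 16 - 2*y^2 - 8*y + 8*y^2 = 6*m^2 + m*(12*y - 6) + 6*y^2 - 6*y - 12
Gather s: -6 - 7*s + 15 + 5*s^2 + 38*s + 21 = 5*s^2 + 31*s + 30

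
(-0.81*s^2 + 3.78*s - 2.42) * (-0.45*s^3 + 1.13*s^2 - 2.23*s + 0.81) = 0.3645*s^5 - 2.6163*s^4 + 7.1667*s^3 - 11.8201*s^2 + 8.4584*s - 1.9602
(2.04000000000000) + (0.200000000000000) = 2.24000000000000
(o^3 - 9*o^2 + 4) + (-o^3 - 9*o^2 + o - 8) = -18*o^2 + o - 4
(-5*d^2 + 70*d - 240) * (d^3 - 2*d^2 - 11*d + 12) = -5*d^5 + 80*d^4 - 325*d^3 - 350*d^2 + 3480*d - 2880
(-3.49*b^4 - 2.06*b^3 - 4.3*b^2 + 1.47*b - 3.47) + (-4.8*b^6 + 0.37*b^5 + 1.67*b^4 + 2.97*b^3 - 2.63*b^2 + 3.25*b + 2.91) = -4.8*b^6 + 0.37*b^5 - 1.82*b^4 + 0.91*b^3 - 6.93*b^2 + 4.72*b - 0.56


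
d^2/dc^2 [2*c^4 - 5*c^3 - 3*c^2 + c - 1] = 24*c^2 - 30*c - 6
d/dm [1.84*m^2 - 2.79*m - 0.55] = 3.68*m - 2.79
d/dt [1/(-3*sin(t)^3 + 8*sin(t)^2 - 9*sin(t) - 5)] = (9*sin(t)^2 - 16*sin(t) + 9)*cos(t)/(3*sin(t)^3 - 8*sin(t)^2 + 9*sin(t) + 5)^2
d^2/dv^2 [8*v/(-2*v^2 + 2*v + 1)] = 32*(2*v*(2*v - 1)^2 + (3*v - 1)*(-2*v^2 + 2*v + 1))/(-2*v^2 + 2*v + 1)^3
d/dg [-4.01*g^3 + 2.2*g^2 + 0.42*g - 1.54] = -12.03*g^2 + 4.4*g + 0.42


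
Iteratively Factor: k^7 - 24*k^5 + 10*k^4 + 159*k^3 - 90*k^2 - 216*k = (k)*(k^6 - 24*k^4 + 10*k^3 + 159*k^2 - 90*k - 216) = k*(k - 3)*(k^5 + 3*k^4 - 15*k^3 - 35*k^2 + 54*k + 72) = k*(k - 3)*(k + 1)*(k^4 + 2*k^3 - 17*k^2 - 18*k + 72) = k*(k - 3)^2*(k + 1)*(k^3 + 5*k^2 - 2*k - 24) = k*(k - 3)^2*(k - 2)*(k + 1)*(k^2 + 7*k + 12) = k*(k - 3)^2*(k - 2)*(k + 1)*(k + 4)*(k + 3)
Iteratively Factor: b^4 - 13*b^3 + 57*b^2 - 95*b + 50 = (b - 1)*(b^3 - 12*b^2 + 45*b - 50) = (b - 5)*(b - 1)*(b^2 - 7*b + 10) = (b - 5)^2*(b - 1)*(b - 2)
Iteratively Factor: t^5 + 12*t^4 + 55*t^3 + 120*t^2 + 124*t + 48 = (t + 2)*(t^4 + 10*t^3 + 35*t^2 + 50*t + 24) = (t + 1)*(t + 2)*(t^3 + 9*t^2 + 26*t + 24) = (t + 1)*(t + 2)^2*(t^2 + 7*t + 12) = (t + 1)*(t + 2)^2*(t + 4)*(t + 3)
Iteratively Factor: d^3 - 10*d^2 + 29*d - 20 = (d - 4)*(d^2 - 6*d + 5) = (d - 4)*(d - 1)*(d - 5)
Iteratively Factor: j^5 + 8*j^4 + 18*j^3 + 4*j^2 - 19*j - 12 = (j + 4)*(j^4 + 4*j^3 + 2*j^2 - 4*j - 3) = (j + 1)*(j + 4)*(j^3 + 3*j^2 - j - 3) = (j + 1)^2*(j + 4)*(j^2 + 2*j - 3) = (j + 1)^2*(j + 3)*(j + 4)*(j - 1)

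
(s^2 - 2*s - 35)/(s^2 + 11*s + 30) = (s - 7)/(s + 6)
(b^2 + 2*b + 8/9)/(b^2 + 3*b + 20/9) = (3*b + 2)/(3*b + 5)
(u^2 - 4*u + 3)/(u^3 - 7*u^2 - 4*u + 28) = (u^2 - 4*u + 3)/(u^3 - 7*u^2 - 4*u + 28)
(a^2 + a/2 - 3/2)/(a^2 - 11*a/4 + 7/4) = 2*(2*a + 3)/(4*a - 7)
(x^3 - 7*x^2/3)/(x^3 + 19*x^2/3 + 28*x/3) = x*(3*x - 7)/(3*x^2 + 19*x + 28)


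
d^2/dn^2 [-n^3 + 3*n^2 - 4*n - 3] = 6 - 6*n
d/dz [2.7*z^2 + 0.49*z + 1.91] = 5.4*z + 0.49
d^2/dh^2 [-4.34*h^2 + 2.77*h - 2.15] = -8.68000000000000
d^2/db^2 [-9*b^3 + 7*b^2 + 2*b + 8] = 14 - 54*b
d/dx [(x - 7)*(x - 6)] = 2*x - 13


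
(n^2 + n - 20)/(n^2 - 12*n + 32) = (n + 5)/(n - 8)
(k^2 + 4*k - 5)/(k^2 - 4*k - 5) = (-k^2 - 4*k + 5)/(-k^2 + 4*k + 5)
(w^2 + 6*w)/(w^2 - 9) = w*(w + 6)/(w^2 - 9)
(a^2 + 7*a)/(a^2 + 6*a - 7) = a/(a - 1)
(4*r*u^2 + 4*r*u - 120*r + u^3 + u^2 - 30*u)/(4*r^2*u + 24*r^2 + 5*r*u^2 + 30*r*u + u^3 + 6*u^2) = (u - 5)/(r + u)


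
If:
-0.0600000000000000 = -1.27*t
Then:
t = 0.05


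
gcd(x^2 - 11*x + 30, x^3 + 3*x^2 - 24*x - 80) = x - 5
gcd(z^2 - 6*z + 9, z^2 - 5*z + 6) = z - 3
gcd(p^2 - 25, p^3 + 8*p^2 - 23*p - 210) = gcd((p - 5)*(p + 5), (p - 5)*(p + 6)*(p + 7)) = p - 5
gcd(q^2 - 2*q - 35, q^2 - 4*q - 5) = 1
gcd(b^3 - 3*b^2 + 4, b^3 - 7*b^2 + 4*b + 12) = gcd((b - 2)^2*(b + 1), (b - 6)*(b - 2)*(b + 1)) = b^2 - b - 2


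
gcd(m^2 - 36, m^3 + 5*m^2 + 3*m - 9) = 1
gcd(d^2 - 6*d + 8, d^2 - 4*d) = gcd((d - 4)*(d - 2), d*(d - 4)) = d - 4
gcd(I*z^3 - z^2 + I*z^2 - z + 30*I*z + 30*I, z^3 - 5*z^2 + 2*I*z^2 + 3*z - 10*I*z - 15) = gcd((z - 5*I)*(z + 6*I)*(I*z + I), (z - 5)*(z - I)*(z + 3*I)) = 1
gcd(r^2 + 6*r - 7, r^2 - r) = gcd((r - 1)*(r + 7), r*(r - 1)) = r - 1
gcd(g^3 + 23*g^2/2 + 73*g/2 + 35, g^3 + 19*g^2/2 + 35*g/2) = g^2 + 19*g/2 + 35/2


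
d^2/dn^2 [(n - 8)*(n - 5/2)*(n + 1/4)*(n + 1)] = 12*n^2 - 111*n/2 + 57/4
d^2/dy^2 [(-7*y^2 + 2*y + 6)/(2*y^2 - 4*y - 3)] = 6*(-16*y^3 - 18*y^2 - 36*y + 15)/(8*y^6 - 48*y^5 + 60*y^4 + 80*y^3 - 90*y^2 - 108*y - 27)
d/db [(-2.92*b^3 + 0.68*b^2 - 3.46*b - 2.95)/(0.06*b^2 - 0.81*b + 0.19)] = (-0.1752*b^4 + 4.7304*b^3 - 2.0076*b^2 + 0.6124*b - 3.0469)/(0.0036*b^4 - 0.0972*b^3 + 0.6789*b^2 - 0.3078*b + 0.0361)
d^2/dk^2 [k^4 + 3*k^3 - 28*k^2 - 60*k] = 12*k^2 + 18*k - 56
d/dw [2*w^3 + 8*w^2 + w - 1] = 6*w^2 + 16*w + 1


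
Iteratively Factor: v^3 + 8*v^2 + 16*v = (v)*(v^2 + 8*v + 16) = v*(v + 4)*(v + 4)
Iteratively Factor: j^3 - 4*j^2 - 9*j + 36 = (j - 3)*(j^2 - j - 12) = (j - 4)*(j - 3)*(j + 3)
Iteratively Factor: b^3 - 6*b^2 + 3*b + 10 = (b - 5)*(b^2 - b - 2) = (b - 5)*(b - 2)*(b + 1)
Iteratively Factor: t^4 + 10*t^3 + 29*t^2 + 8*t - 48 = (t - 1)*(t^3 + 11*t^2 + 40*t + 48) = (t - 1)*(t + 4)*(t^2 + 7*t + 12) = (t - 1)*(t + 4)^2*(t + 3)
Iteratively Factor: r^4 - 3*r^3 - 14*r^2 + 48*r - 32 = (r - 4)*(r^3 + r^2 - 10*r + 8) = (r - 4)*(r + 4)*(r^2 - 3*r + 2) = (r - 4)*(r - 1)*(r + 4)*(r - 2)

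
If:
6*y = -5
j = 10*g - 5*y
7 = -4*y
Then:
No Solution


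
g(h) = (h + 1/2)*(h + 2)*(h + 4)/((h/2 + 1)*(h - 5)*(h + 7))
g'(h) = -(h + 1/2)*(h + 2)*(h + 4)/((h/2 + 1)*(h - 5)*(h + 7)^2) + (h + 1/2)*(h + 2)/((h/2 + 1)*(h - 5)*(h + 7)) + (h + 1/2)*(h + 4)/((h/2 + 1)*(h - 5)*(h + 7)) + (h + 2)*(h + 4)/((h/2 + 1)*(h - 5)*(h + 7)) - (h + 1/2)*(h + 2)*(h + 4)/((h/2 + 1)*(h - 5)^2*(h + 7)) - (h + 1/2)*(h + 2)*(h + 4)/(2*(h/2 + 1)^2*(h - 5)*(h + 7)) = (-5*h^2 - 148*h - 323)/(h^4 + 4*h^3 - 66*h^2 - 140*h + 1225)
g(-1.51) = 0.14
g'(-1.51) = -0.09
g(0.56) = -0.29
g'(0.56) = -0.36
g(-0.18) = -0.07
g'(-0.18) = -0.24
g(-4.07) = -0.02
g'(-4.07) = 0.28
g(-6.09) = -2.32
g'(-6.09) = 3.86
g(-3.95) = 0.01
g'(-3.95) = 0.25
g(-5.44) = -0.87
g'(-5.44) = 1.26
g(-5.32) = -0.73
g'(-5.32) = 1.07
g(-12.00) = 2.16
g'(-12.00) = 0.10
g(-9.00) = 3.04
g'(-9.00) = 0.77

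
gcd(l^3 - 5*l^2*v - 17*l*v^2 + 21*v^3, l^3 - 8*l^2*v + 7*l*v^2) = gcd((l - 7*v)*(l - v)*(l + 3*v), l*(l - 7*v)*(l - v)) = l^2 - 8*l*v + 7*v^2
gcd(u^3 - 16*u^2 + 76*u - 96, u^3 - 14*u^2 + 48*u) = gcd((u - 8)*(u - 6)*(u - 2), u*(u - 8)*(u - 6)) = u^2 - 14*u + 48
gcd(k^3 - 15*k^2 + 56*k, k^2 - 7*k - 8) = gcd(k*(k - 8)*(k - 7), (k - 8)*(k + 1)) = k - 8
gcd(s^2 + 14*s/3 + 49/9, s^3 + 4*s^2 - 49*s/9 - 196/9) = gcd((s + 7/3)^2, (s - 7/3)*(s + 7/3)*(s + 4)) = s + 7/3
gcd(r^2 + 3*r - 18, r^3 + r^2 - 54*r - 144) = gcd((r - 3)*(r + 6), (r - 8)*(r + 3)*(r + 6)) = r + 6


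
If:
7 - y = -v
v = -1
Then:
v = -1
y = 6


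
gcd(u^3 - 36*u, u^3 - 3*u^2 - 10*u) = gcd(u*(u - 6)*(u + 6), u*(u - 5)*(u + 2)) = u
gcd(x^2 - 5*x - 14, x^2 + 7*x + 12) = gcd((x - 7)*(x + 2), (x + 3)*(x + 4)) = 1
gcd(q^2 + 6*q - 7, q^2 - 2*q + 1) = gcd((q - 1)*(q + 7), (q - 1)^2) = q - 1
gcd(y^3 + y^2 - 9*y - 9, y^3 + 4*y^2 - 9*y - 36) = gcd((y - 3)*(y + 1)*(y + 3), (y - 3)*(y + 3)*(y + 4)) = y^2 - 9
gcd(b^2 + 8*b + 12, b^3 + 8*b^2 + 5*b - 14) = b + 2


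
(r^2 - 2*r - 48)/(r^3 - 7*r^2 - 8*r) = (r + 6)/(r*(r + 1))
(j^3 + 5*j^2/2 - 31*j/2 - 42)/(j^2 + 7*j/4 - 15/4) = 2*(2*j^2 - j - 28)/(4*j - 5)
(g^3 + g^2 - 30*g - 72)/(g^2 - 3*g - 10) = (-g^3 - g^2 + 30*g + 72)/(-g^2 + 3*g + 10)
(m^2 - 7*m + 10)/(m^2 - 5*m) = (m - 2)/m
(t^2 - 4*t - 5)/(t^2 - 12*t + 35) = (t + 1)/(t - 7)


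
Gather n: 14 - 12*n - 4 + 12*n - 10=0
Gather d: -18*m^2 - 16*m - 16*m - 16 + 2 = -18*m^2 - 32*m - 14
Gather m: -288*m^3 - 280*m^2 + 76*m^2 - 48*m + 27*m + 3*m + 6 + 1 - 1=-288*m^3 - 204*m^2 - 18*m + 6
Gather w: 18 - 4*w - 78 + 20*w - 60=16*w - 120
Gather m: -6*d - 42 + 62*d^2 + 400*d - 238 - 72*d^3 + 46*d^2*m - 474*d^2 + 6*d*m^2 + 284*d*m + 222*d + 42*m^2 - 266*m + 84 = -72*d^3 - 412*d^2 + 616*d + m^2*(6*d + 42) + m*(46*d^2 + 284*d - 266) - 196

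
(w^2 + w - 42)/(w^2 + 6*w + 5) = (w^2 + w - 42)/(w^2 + 6*w + 5)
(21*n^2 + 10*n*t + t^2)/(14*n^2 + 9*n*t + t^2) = (3*n + t)/(2*n + t)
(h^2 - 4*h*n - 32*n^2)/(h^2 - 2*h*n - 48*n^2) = (h + 4*n)/(h + 6*n)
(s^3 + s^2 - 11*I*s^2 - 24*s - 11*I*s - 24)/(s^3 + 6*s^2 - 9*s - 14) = (s^2 - 11*I*s - 24)/(s^2 + 5*s - 14)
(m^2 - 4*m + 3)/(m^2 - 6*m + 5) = (m - 3)/(m - 5)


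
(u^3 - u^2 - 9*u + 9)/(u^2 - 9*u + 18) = (u^2 + 2*u - 3)/(u - 6)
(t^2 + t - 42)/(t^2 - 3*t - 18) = (t + 7)/(t + 3)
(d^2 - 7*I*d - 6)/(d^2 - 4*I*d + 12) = (d - I)/(d + 2*I)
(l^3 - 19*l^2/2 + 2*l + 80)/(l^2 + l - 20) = (l^2 - 11*l/2 - 20)/(l + 5)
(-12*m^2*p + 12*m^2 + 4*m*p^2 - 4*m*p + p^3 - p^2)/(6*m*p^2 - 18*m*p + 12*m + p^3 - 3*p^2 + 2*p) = (-2*m + p)/(p - 2)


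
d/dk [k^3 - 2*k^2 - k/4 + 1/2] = 3*k^2 - 4*k - 1/4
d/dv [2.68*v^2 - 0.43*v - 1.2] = 5.36*v - 0.43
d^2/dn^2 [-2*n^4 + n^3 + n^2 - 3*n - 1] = -24*n^2 + 6*n + 2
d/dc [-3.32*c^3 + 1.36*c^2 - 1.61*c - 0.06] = -9.96*c^2 + 2.72*c - 1.61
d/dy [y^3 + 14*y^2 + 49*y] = 3*y^2 + 28*y + 49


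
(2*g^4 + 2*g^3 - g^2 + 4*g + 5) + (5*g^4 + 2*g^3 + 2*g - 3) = 7*g^4 + 4*g^3 - g^2 + 6*g + 2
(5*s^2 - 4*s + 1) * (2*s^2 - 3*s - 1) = 10*s^4 - 23*s^3 + 9*s^2 + s - 1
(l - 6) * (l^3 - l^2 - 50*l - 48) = l^4 - 7*l^3 - 44*l^2 + 252*l + 288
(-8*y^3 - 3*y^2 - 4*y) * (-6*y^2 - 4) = 48*y^5 + 18*y^4 + 56*y^3 + 12*y^2 + 16*y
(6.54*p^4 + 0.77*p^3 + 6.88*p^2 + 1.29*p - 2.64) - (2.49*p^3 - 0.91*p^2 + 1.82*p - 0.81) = 6.54*p^4 - 1.72*p^3 + 7.79*p^2 - 0.53*p - 1.83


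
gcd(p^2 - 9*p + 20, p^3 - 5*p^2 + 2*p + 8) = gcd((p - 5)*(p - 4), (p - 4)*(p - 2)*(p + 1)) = p - 4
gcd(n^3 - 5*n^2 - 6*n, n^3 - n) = n^2 + n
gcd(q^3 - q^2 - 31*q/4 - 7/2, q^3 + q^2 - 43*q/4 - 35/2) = q^2 - 3*q/2 - 7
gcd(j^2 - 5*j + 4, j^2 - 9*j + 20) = j - 4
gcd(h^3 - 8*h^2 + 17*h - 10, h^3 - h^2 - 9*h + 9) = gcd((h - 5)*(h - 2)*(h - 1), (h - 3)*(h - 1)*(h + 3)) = h - 1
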